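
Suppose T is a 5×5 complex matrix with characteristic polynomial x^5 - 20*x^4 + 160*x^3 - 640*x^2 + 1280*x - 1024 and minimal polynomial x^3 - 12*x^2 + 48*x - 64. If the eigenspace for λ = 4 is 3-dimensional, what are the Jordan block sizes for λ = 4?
Block sizes for λ = 4: [3, 1, 1]

Step 1 — from the characteristic polynomial, algebraic multiplicity of λ = 4 is 5. From dim ker(T − (4)·I) = 3, there are exactly 3 Jordan blocks for λ = 4.
Step 2 — from the minimal polynomial, the factor (x − 4)^3 tells us the largest block for λ = 4 has size 3.
Step 3 — with total size 5, 3 blocks, and largest block 3, the block sizes (in nonincreasing order) are [3, 1, 1].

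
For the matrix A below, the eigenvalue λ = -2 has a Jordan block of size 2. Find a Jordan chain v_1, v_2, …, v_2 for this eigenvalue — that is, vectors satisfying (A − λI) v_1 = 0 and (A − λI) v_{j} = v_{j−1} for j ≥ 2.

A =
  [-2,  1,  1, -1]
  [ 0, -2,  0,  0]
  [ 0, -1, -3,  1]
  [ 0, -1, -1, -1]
A Jordan chain for λ = -2 of length 2:
v_1 = (1, 0, -1, -1)ᵀ
v_2 = (0, 1, 0, 0)ᵀ

Let N = A − (-2)·I. We want v_2 with N^2 v_2 = 0 but N^1 v_2 ≠ 0; then v_{j-1} := N · v_j for j = 2, …, 2.

Pick v_2 = (0, 1, 0, 0)ᵀ.
Then v_1 = N · v_2 = (1, 0, -1, -1)ᵀ.

Sanity check: (A − (-2)·I) v_1 = (0, 0, 0, 0)ᵀ = 0. ✓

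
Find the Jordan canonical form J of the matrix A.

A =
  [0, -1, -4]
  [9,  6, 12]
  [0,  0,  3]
J_2(3) ⊕ J_1(3)

The characteristic polynomial is
  det(x·I − A) = x^3 - 9*x^2 + 27*x - 27 = (x - 3)^3

Eigenvalues and multiplicities (the geometric multiplicity of λ is n − rank(A − λI), which equals the number of Jordan blocks for λ):
  λ = 3: algebraic multiplicity = 3, geometric multiplicity = 2

Determining the block sizes for each eigenvalue:
  λ = 3: 2 blocks summing to 3 forces exactly one block of size 2 and the rest size 1 → block sizes [2, 1]

Assembling the blocks gives a Jordan form
J =
  [3, 1, 0]
  [0, 3, 0]
  [0, 0, 3]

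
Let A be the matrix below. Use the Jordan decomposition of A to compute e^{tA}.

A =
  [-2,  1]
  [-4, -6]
e^{tA} =
  [2*t*exp(-4*t) + exp(-4*t), t*exp(-4*t)]
  [-4*t*exp(-4*t), -2*t*exp(-4*t) + exp(-4*t)]

Strategy: write A = P · J · P⁻¹ where J is a Jordan canonical form, so e^{tA} = P · e^{tJ} · P⁻¹, and e^{tJ} can be computed block-by-block.

A has Jordan form
J =
  [-4,  1]
  [ 0, -4]
(up to reordering of blocks).

Per-block formulas:
  For a 2×2 Jordan block J_2(-4): exp(t · J_2(-4)) = e^(-4t)·(I + t·N), where N is the 2×2 nilpotent shift.

After assembling e^{tJ} and conjugating by P, we get:

e^{tA} =
  [2*t*exp(-4*t) + exp(-4*t), t*exp(-4*t)]
  [-4*t*exp(-4*t), -2*t*exp(-4*t) + exp(-4*t)]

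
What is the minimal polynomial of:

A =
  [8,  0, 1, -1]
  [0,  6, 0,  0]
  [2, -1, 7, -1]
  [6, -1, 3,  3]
x^2 - 12*x + 36

The characteristic polynomial is χ_A(x) = (x - 6)^4, so the eigenvalues are known. The minimal polynomial is
  m_A(x) = Π_λ (x − λ)^{k_λ}
where k_λ is the size of the *largest* Jordan block for λ (equivalently, the smallest k with (A − λI)^k v = 0 for every generalised eigenvector v of λ).

  λ = 6: largest Jordan block has size 2, contributing (x − 6)^2

So m_A(x) = (x - 6)^2 = x^2 - 12*x + 36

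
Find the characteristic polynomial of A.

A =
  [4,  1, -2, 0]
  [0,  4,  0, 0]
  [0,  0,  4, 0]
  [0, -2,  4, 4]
x^4 - 16*x^3 + 96*x^2 - 256*x + 256

Expanding det(x·I − A) (e.g. by cofactor expansion or by noting that A is similar to its Jordan form J, which has the same characteristic polynomial as A) gives
  χ_A(x) = x^4 - 16*x^3 + 96*x^2 - 256*x + 256
which factors as (x - 4)^4. The eigenvalues (with algebraic multiplicities) are λ = 4 with multiplicity 4.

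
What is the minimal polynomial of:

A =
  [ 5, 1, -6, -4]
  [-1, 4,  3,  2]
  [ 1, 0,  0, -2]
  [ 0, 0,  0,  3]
x^3 - 9*x^2 + 27*x - 27

The characteristic polynomial is χ_A(x) = (x - 3)^4, so the eigenvalues are known. The minimal polynomial is
  m_A(x) = Π_λ (x − λ)^{k_λ}
where k_λ is the size of the *largest* Jordan block for λ (equivalently, the smallest k with (A − λI)^k v = 0 for every generalised eigenvector v of λ).

  λ = 3: largest Jordan block has size 3, contributing (x − 3)^3

So m_A(x) = (x - 3)^3 = x^3 - 9*x^2 + 27*x - 27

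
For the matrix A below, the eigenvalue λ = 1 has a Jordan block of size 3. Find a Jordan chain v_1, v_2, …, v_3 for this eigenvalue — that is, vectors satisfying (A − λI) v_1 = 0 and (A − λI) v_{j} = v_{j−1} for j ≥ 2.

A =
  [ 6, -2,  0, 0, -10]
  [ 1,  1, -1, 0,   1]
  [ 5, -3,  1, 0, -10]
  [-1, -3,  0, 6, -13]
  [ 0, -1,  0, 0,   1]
A Jordan chain for λ = 1 of length 3:
v_1 = (2, 0, 3, 3, 1)ᵀ
v_2 = (0, -1, 0, 0, 0)ᵀ
v_3 = (0, 0, 1, 0, 0)ᵀ

Let N = A − (1)·I. We want v_3 with N^3 v_3 = 0 but N^2 v_3 ≠ 0; then v_{j-1} := N · v_j for j = 3, …, 2.

Pick v_3 = (0, 0, 1, 0, 0)ᵀ.
Then v_2 = N · v_3 = (0, -1, 0, 0, 0)ᵀ.
Then v_1 = N · v_2 = (2, 0, 3, 3, 1)ᵀ.

Sanity check: (A − (1)·I) v_1 = (0, 0, 0, 0, 0)ᵀ = 0. ✓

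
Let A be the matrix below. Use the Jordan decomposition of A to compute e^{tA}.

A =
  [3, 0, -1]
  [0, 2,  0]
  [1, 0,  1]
e^{tA} =
  [t*exp(2*t) + exp(2*t), 0, -t*exp(2*t)]
  [0, exp(2*t), 0]
  [t*exp(2*t), 0, -t*exp(2*t) + exp(2*t)]

Strategy: write A = P · J · P⁻¹ where J is a Jordan canonical form, so e^{tA} = P · e^{tJ} · P⁻¹, and e^{tJ} can be computed block-by-block.

A has Jordan form
J =
  [2, 1, 0]
  [0, 2, 0]
  [0, 0, 2]
(up to reordering of blocks).

Per-block formulas:
  For a 2×2 Jordan block J_2(2): exp(t · J_2(2)) = e^(2t)·(I + t·N), where N is the 2×2 nilpotent shift.
  For a 1×1 block at λ = 2: exp(t · [2]) = [e^(2t)].

After assembling e^{tJ} and conjugating by P, we get:

e^{tA} =
  [t*exp(2*t) + exp(2*t), 0, -t*exp(2*t)]
  [0, exp(2*t), 0]
  [t*exp(2*t), 0, -t*exp(2*t) + exp(2*t)]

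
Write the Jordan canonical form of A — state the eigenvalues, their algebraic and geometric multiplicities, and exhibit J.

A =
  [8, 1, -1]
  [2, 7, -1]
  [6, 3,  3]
J_2(6) ⊕ J_1(6)

The characteristic polynomial is
  det(x·I − A) = x^3 - 18*x^2 + 108*x - 216 = (x - 6)^3

Eigenvalues and multiplicities (the geometric multiplicity of λ is n − rank(A − λI), which equals the number of Jordan blocks for λ):
  λ = 6: algebraic multiplicity = 3, geometric multiplicity = 2

Determining the block sizes for each eigenvalue:
  λ = 6: 2 blocks summing to 3 forces exactly one block of size 2 and the rest size 1 → block sizes [2, 1]

Assembling the blocks gives a Jordan form
J =
  [6, 1, 0]
  [0, 6, 0]
  [0, 0, 6]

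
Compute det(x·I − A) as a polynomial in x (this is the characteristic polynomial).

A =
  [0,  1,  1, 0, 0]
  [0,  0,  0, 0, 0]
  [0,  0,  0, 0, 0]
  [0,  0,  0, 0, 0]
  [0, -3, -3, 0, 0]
x^5

Expanding det(x·I − A) (e.g. by cofactor expansion or by noting that A is similar to its Jordan form J, which has the same characteristic polynomial as A) gives
  χ_A(x) = x^5
which factors as x^5. The eigenvalues (with algebraic multiplicities) are λ = 0 with multiplicity 5.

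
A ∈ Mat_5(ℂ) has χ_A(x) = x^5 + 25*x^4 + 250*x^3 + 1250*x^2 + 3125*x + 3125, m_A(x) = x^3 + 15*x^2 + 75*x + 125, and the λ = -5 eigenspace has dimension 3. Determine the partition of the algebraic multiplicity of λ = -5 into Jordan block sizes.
Block sizes for λ = -5: [3, 1, 1]

Step 1 — from the characteristic polynomial, algebraic multiplicity of λ = -5 is 5. From dim ker(A − (-5)·I) = 3, there are exactly 3 Jordan blocks for λ = -5.
Step 2 — from the minimal polynomial, the factor (x + 5)^3 tells us the largest block for λ = -5 has size 3.
Step 3 — with total size 5, 3 blocks, and largest block 3, the block sizes (in nonincreasing order) are [3, 1, 1].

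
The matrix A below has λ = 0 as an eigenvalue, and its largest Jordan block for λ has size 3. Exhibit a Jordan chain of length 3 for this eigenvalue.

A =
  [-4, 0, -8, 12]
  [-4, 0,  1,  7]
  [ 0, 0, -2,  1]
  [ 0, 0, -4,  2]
A Jordan chain for λ = 0 of length 3:
v_1 = (0, 2, 0, 0)ᵀ
v_2 = (-8, 1, -2, -4)ᵀ
v_3 = (0, 0, 1, 0)ᵀ

Let N = A − (0)·I. We want v_3 with N^3 v_3 = 0 but N^2 v_3 ≠ 0; then v_{j-1} := N · v_j for j = 3, …, 2.

Pick v_3 = (0, 0, 1, 0)ᵀ.
Then v_2 = N · v_3 = (-8, 1, -2, -4)ᵀ.
Then v_1 = N · v_2 = (0, 2, 0, 0)ᵀ.

Sanity check: (A − (0)·I) v_1 = (0, 0, 0, 0)ᵀ = 0. ✓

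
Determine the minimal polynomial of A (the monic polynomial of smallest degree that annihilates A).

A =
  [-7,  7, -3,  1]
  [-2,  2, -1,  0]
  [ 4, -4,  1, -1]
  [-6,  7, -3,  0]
x^3 + 3*x^2 + 3*x + 1

The characteristic polynomial is χ_A(x) = (x + 1)^4, so the eigenvalues are known. The minimal polynomial is
  m_A(x) = Π_λ (x − λ)^{k_λ}
where k_λ is the size of the *largest* Jordan block for λ (equivalently, the smallest k with (A − λI)^k v = 0 for every generalised eigenvector v of λ).

  λ = -1: largest Jordan block has size 3, contributing (x + 1)^3

So m_A(x) = (x + 1)^3 = x^3 + 3*x^2 + 3*x + 1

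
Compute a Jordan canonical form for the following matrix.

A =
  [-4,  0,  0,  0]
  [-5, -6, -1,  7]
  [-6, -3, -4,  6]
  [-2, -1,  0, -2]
J_3(-4) ⊕ J_1(-4)

The characteristic polynomial is
  det(x·I − A) = x^4 + 16*x^3 + 96*x^2 + 256*x + 256 = (x + 4)^4

Eigenvalues and multiplicities (the geometric multiplicity of λ is n − rank(A − λI), which equals the number of Jordan blocks for λ):
  λ = -4: algebraic multiplicity = 4, geometric multiplicity = 2

Determining the block sizes for each eigenvalue:
  λ = -4: with am = 4 and gm = 2, the partition is not yet determined (e.g. several partitions of 4 into 2 parts exist). Let N = A − (-4)·I. Computing rank(N^1) = 2, rank(N^2) = 1, rank(N^3) = 0; the number of blocks of size ≥ j is rank(N^{j−1}) − rank(N^j), giving [2, 1, 1]. So we have 1 block(s) of size 3, 1 block(s) of size 1 → block sizes [3, 1]

Assembling the blocks gives a Jordan form
J =
  [-4,  1,  0,  0]
  [ 0, -4,  1,  0]
  [ 0,  0, -4,  0]
  [ 0,  0,  0, -4]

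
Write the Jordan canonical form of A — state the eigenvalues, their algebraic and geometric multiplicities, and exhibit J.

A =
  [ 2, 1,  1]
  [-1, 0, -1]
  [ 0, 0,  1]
J_2(1) ⊕ J_1(1)

The characteristic polynomial is
  det(x·I − A) = x^3 - 3*x^2 + 3*x - 1 = (x - 1)^3

Eigenvalues and multiplicities (the geometric multiplicity of λ is n − rank(A − λI), which equals the number of Jordan blocks for λ):
  λ = 1: algebraic multiplicity = 3, geometric multiplicity = 2

Determining the block sizes for each eigenvalue:
  λ = 1: 2 blocks summing to 3 forces exactly one block of size 2 and the rest size 1 → block sizes [2, 1]

Assembling the blocks gives a Jordan form
J =
  [1, 1, 0]
  [0, 1, 0]
  [0, 0, 1]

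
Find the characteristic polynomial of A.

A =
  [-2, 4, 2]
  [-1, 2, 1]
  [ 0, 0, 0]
x^3

Expanding det(x·I − A) (e.g. by cofactor expansion or by noting that A is similar to its Jordan form J, which has the same characteristic polynomial as A) gives
  χ_A(x) = x^3
which factors as x^3. The eigenvalues (with algebraic multiplicities) are λ = 0 with multiplicity 3.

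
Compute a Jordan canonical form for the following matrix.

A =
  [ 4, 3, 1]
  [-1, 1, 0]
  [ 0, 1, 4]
J_3(3)

The characteristic polynomial is
  det(x·I − A) = x^3 - 9*x^2 + 27*x - 27 = (x - 3)^3

Eigenvalues and multiplicities (the geometric multiplicity of λ is n − rank(A − λI), which equals the number of Jordan blocks for λ):
  λ = 3: algebraic multiplicity = 3, geometric multiplicity = 1

Determining the block sizes for each eigenvalue:
  λ = 3: one block (gm = 1), so the single block has size am = 3 → block sizes [3]

Assembling the blocks gives a Jordan form
J =
  [3, 1, 0]
  [0, 3, 1]
  [0, 0, 3]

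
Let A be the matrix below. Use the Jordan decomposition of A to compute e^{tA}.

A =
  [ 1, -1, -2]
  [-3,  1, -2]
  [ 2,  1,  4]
e^{tA} =
  [-t*exp(2*t) + exp(2*t), -t*exp(2*t), -2*t*exp(2*t)]
  [t^2*exp(2*t) - 3*t*exp(2*t), t^2*exp(2*t) - t*exp(2*t) + exp(2*t), 2*t^2*exp(2*t) - 2*t*exp(2*t)]
  [-t^2*exp(2*t)/2 + 2*t*exp(2*t), -t^2*exp(2*t)/2 + t*exp(2*t), -t^2*exp(2*t) + 2*t*exp(2*t) + exp(2*t)]

Strategy: write A = P · J · P⁻¹ where J is a Jordan canonical form, so e^{tA} = P · e^{tJ} · P⁻¹, and e^{tJ} can be computed block-by-block.

A has Jordan form
J =
  [2, 1, 0]
  [0, 2, 1]
  [0, 0, 2]
(up to reordering of blocks).

Per-block formulas:
  For a 3×3 Jordan block J_3(2): exp(t · J_3(2)) = e^(2t)·(I + t·N + (t^2/2)·N^2), where N is the 3×3 nilpotent shift.

After assembling e^{tJ} and conjugating by P, we get:

e^{tA} =
  [-t*exp(2*t) + exp(2*t), -t*exp(2*t), -2*t*exp(2*t)]
  [t^2*exp(2*t) - 3*t*exp(2*t), t^2*exp(2*t) - t*exp(2*t) + exp(2*t), 2*t^2*exp(2*t) - 2*t*exp(2*t)]
  [-t^2*exp(2*t)/2 + 2*t*exp(2*t), -t^2*exp(2*t)/2 + t*exp(2*t), -t^2*exp(2*t) + 2*t*exp(2*t) + exp(2*t)]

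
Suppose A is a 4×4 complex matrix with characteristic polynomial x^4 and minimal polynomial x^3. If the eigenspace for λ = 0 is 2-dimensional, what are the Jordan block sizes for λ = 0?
Block sizes for λ = 0: [3, 1]

Step 1 — from the characteristic polynomial, algebraic multiplicity of λ = 0 is 4. From dim ker(A − (0)·I) = 2, there are exactly 2 Jordan blocks for λ = 0.
Step 2 — from the minimal polynomial, the factor (x − 0)^3 tells us the largest block for λ = 0 has size 3.
Step 3 — with total size 4, 2 blocks, and largest block 3, the block sizes (in nonincreasing order) are [3, 1].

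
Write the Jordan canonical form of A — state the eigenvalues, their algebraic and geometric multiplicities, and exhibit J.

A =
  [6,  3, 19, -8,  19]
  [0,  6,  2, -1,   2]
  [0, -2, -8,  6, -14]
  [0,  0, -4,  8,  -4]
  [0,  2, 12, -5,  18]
J_2(6) ⊕ J_2(6) ⊕ J_1(6)

The characteristic polynomial is
  det(x·I − A) = x^5 - 30*x^4 + 360*x^3 - 2160*x^2 + 6480*x - 7776 = (x - 6)^5

Eigenvalues and multiplicities (the geometric multiplicity of λ is n − rank(A − λI), which equals the number of Jordan blocks for λ):
  λ = 6: algebraic multiplicity = 5, geometric multiplicity = 3

Determining the block sizes for each eigenvalue:
  λ = 6: with am = 5 and gm = 3, the partition is not yet determined (e.g. several partitions of 5 into 3 parts exist). Let N = A − (6)·I. Computing rank(N^1) = 2, rank(N^2) = 0; the number of blocks of size ≥ j is rank(N^{j−1}) − rank(N^j), giving [3, 2]. So we have 2 block(s) of size 2, 1 block(s) of size 1 → block sizes [2, 2, 1]

Assembling the blocks gives a Jordan form
J =
  [6, 1, 0, 0, 0]
  [0, 6, 0, 0, 0]
  [0, 0, 6, 1, 0]
  [0, 0, 0, 6, 0]
  [0, 0, 0, 0, 6]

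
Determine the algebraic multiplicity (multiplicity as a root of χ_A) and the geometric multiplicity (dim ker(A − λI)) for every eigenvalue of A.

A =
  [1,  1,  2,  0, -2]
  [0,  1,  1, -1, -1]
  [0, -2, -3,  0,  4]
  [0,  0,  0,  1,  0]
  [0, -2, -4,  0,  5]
λ = 1: alg = 5, geom = 3

Step 1 — factor the characteristic polynomial to read off the algebraic multiplicities:
  χ_A(x) = (x - 1)^5

Step 2 — compute geometric multiplicities via the rank-nullity identity g(λ) = n − rank(A − λI):
  rank(A − (1)·I) = 2, so dim ker(A − (1)·I) = n − 2 = 3

Summary:
  λ = 1: algebraic multiplicity = 5, geometric multiplicity = 3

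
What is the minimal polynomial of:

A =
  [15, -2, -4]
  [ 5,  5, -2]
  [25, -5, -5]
x^3 - 15*x^2 + 75*x - 125

The characteristic polynomial is χ_A(x) = (x - 5)^3, so the eigenvalues are known. The minimal polynomial is
  m_A(x) = Π_λ (x − λ)^{k_λ}
where k_λ is the size of the *largest* Jordan block for λ (equivalently, the smallest k with (A − λI)^k v = 0 for every generalised eigenvector v of λ).

  λ = 5: largest Jordan block has size 3, contributing (x − 5)^3

So m_A(x) = (x - 5)^3 = x^3 - 15*x^2 + 75*x - 125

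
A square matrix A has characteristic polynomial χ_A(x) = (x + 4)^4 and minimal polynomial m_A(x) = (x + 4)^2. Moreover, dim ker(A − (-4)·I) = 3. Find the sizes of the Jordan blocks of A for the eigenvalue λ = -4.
Block sizes for λ = -4: [2, 1, 1]

Step 1 — from the characteristic polynomial, algebraic multiplicity of λ = -4 is 4. From dim ker(A − (-4)·I) = 3, there are exactly 3 Jordan blocks for λ = -4.
Step 2 — from the minimal polynomial, the factor (x + 4)^2 tells us the largest block for λ = -4 has size 2.
Step 3 — with total size 4, 3 blocks, and largest block 2, the block sizes (in nonincreasing order) are [2, 1, 1].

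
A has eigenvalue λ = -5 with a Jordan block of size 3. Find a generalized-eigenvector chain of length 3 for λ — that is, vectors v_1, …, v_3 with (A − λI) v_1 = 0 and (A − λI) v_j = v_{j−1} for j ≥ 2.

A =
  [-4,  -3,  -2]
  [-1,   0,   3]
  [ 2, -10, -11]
A Jordan chain for λ = -5 of length 3:
v_1 = (2, -2, 4)ᵀ
v_2 = (-3, 5, -10)ᵀ
v_3 = (0, 1, 0)ᵀ

Let N = A − (-5)·I. We want v_3 with N^3 v_3 = 0 but N^2 v_3 ≠ 0; then v_{j-1} := N · v_j for j = 3, …, 2.

Pick v_3 = (0, 1, 0)ᵀ.
Then v_2 = N · v_3 = (-3, 5, -10)ᵀ.
Then v_1 = N · v_2 = (2, -2, 4)ᵀ.

Sanity check: (A − (-5)·I) v_1 = (0, 0, 0)ᵀ = 0. ✓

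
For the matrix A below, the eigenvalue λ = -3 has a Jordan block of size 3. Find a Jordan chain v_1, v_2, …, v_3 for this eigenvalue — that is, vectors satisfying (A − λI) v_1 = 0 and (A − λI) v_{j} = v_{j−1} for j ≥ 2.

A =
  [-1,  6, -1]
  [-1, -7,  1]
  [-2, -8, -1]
A Jordan chain for λ = -3 of length 3:
v_1 = (-4, 2, 4)ᵀ
v_2 = (6, -4, -8)ᵀ
v_3 = (0, 1, 0)ᵀ

Let N = A − (-3)·I. We want v_3 with N^3 v_3 = 0 but N^2 v_3 ≠ 0; then v_{j-1} := N · v_j for j = 3, …, 2.

Pick v_3 = (0, 1, 0)ᵀ.
Then v_2 = N · v_3 = (6, -4, -8)ᵀ.
Then v_1 = N · v_2 = (-4, 2, 4)ᵀ.

Sanity check: (A − (-3)·I) v_1 = (0, 0, 0)ᵀ = 0. ✓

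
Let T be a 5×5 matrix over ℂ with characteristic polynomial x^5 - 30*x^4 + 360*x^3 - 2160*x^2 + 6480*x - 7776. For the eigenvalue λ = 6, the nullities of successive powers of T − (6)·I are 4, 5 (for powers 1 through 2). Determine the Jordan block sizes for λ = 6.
Block sizes for λ = 6: [2, 1, 1, 1]

From the dimensions of kernels of powers, the number of Jordan blocks of size at least j is d_j − d_{j−1} where d_j = dim ker(N^j) (with d_0 = 0). Computing the differences gives [4, 1].
The number of blocks of size exactly k is (#blocks of size ≥ k) − (#blocks of size ≥ k + 1), so the partition is: 3 block(s) of size 1, 1 block(s) of size 2.
In nonincreasing order the block sizes are [2, 1, 1, 1].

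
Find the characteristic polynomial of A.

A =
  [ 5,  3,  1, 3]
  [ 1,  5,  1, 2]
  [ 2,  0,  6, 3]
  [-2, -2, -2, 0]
x^4 - 16*x^3 + 96*x^2 - 256*x + 256

Expanding det(x·I − A) (e.g. by cofactor expansion or by noting that A is similar to its Jordan form J, which has the same characteristic polynomial as A) gives
  χ_A(x) = x^4 - 16*x^3 + 96*x^2 - 256*x + 256
which factors as (x - 4)^4. The eigenvalues (with algebraic multiplicities) are λ = 4 with multiplicity 4.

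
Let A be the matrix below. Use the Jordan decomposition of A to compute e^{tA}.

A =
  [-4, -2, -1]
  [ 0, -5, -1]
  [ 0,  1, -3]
e^{tA} =
  [exp(-4*t), t^2*exp(-4*t)/2 - 2*t*exp(-4*t), t^2*exp(-4*t)/2 - t*exp(-4*t)]
  [0, -t*exp(-4*t) + exp(-4*t), -t*exp(-4*t)]
  [0, t*exp(-4*t), t*exp(-4*t) + exp(-4*t)]

Strategy: write A = P · J · P⁻¹ where J is a Jordan canonical form, so e^{tA} = P · e^{tJ} · P⁻¹, and e^{tJ} can be computed block-by-block.

A has Jordan form
J =
  [-4,  1,  0]
  [ 0, -4,  1]
  [ 0,  0, -4]
(up to reordering of blocks).

Per-block formulas:
  For a 3×3 Jordan block J_3(-4): exp(t · J_3(-4)) = e^(-4t)·(I + t·N + (t^2/2)·N^2), where N is the 3×3 nilpotent shift.

After assembling e^{tJ} and conjugating by P, we get:

e^{tA} =
  [exp(-4*t), t^2*exp(-4*t)/2 - 2*t*exp(-4*t), t^2*exp(-4*t)/2 - t*exp(-4*t)]
  [0, -t*exp(-4*t) + exp(-4*t), -t*exp(-4*t)]
  [0, t*exp(-4*t), t*exp(-4*t) + exp(-4*t)]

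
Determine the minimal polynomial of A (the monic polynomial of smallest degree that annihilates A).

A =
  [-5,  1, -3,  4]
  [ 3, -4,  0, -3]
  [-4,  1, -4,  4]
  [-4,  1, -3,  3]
x^3 + 9*x^2 + 24*x + 16

The characteristic polynomial is χ_A(x) = (x + 1)^2*(x + 4)^2, so the eigenvalues are known. The minimal polynomial is
  m_A(x) = Π_λ (x − λ)^{k_λ}
where k_λ is the size of the *largest* Jordan block for λ (equivalently, the smallest k with (A − λI)^k v = 0 for every generalised eigenvector v of λ).

  λ = -4: largest Jordan block has size 2, contributing (x + 4)^2
  λ = -1: largest Jordan block has size 1, contributing (x + 1)

So m_A(x) = (x + 1)*(x + 4)^2 = x^3 + 9*x^2 + 24*x + 16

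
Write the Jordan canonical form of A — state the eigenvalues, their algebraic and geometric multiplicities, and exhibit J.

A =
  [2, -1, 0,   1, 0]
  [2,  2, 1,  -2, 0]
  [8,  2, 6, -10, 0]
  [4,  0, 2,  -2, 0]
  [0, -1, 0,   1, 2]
J_3(2) ⊕ J_1(2) ⊕ J_1(2)

The characteristic polynomial is
  det(x·I − A) = x^5 - 10*x^4 + 40*x^3 - 80*x^2 + 80*x - 32 = (x - 2)^5

Eigenvalues and multiplicities (the geometric multiplicity of λ is n − rank(A − λI), which equals the number of Jordan blocks for λ):
  λ = 2: algebraic multiplicity = 5, geometric multiplicity = 3

Determining the block sizes for each eigenvalue:
  λ = 2: with am = 5 and gm = 3, the partition is not yet determined (e.g. several partitions of 5 into 3 parts exist). Let N = A − (2)·I. Computing rank(N^1) = 2, rank(N^2) = 1, rank(N^3) = 0; the number of blocks of size ≥ j is rank(N^{j−1}) − rank(N^j), giving [3, 1, 1]. So we have 1 block(s) of size 3, 2 block(s) of size 1 → block sizes [3, 1, 1]

Assembling the blocks gives a Jordan form
J =
  [2, 1, 0, 0, 0]
  [0, 2, 1, 0, 0]
  [0, 0, 2, 0, 0]
  [0, 0, 0, 2, 0]
  [0, 0, 0, 0, 2]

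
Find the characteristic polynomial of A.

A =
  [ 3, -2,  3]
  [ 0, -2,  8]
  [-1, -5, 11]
x^3 - 12*x^2 + 48*x - 64

Expanding det(x·I − A) (e.g. by cofactor expansion or by noting that A is similar to its Jordan form J, which has the same characteristic polynomial as A) gives
  χ_A(x) = x^3 - 12*x^2 + 48*x - 64
which factors as (x - 4)^3. The eigenvalues (with algebraic multiplicities) are λ = 4 with multiplicity 3.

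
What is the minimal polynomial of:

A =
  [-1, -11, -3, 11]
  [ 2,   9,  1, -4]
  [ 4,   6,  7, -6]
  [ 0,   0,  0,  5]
x^3 - 15*x^2 + 75*x - 125

The characteristic polynomial is χ_A(x) = (x - 5)^4, so the eigenvalues are known. The minimal polynomial is
  m_A(x) = Π_λ (x − λ)^{k_λ}
where k_λ is the size of the *largest* Jordan block for λ (equivalently, the smallest k with (A − λI)^k v = 0 for every generalised eigenvector v of λ).

  λ = 5: largest Jordan block has size 3, contributing (x − 5)^3

So m_A(x) = (x - 5)^3 = x^3 - 15*x^2 + 75*x - 125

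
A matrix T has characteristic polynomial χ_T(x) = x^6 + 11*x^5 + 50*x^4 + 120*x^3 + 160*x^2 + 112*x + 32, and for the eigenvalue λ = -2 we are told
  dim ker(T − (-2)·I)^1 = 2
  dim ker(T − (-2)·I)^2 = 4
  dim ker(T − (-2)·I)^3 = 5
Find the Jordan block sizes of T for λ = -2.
Block sizes for λ = -2: [3, 2]

From the dimensions of kernels of powers, the number of Jordan blocks of size at least j is d_j − d_{j−1} where d_j = dim ker(N^j) (with d_0 = 0). Computing the differences gives [2, 2, 1].
The number of blocks of size exactly k is (#blocks of size ≥ k) − (#blocks of size ≥ k + 1), so the partition is: 1 block(s) of size 2, 1 block(s) of size 3.
In nonincreasing order the block sizes are [3, 2].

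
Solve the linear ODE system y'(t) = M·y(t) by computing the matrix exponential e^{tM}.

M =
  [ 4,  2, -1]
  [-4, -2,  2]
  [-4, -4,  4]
e^{tM} =
  [2*t*exp(2*t) + exp(2*t), 2*t*exp(2*t), -t*exp(2*t)]
  [-4*t*exp(2*t), -4*t*exp(2*t) + exp(2*t), 2*t*exp(2*t)]
  [-4*t*exp(2*t), -4*t*exp(2*t), 2*t*exp(2*t) + exp(2*t)]

Strategy: write M = P · J · P⁻¹ where J is a Jordan canonical form, so e^{tM} = P · e^{tJ} · P⁻¹, and e^{tJ} can be computed block-by-block.

M has Jordan form
J =
  [2, 1, 0]
  [0, 2, 0]
  [0, 0, 2]
(up to reordering of blocks).

Per-block formulas:
  For a 1×1 block at λ = 2: exp(t · [2]) = [e^(2t)].
  For a 2×2 Jordan block J_2(2): exp(t · J_2(2)) = e^(2t)·(I + t·N), where N is the 2×2 nilpotent shift.

After assembling e^{tJ} and conjugating by P, we get:

e^{tM} =
  [2*t*exp(2*t) + exp(2*t), 2*t*exp(2*t), -t*exp(2*t)]
  [-4*t*exp(2*t), -4*t*exp(2*t) + exp(2*t), 2*t*exp(2*t)]
  [-4*t*exp(2*t), -4*t*exp(2*t), 2*t*exp(2*t) + exp(2*t)]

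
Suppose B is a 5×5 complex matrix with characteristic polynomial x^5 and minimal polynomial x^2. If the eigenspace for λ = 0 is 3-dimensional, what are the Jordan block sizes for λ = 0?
Block sizes for λ = 0: [2, 2, 1]

Step 1 — from the characteristic polynomial, algebraic multiplicity of λ = 0 is 5. From dim ker(B − (0)·I) = 3, there are exactly 3 Jordan blocks for λ = 0.
Step 2 — from the minimal polynomial, the factor (x − 0)^2 tells us the largest block for λ = 0 has size 2.
Step 3 — with total size 5, 3 blocks, and largest block 2, the block sizes (in nonincreasing order) are [2, 2, 1].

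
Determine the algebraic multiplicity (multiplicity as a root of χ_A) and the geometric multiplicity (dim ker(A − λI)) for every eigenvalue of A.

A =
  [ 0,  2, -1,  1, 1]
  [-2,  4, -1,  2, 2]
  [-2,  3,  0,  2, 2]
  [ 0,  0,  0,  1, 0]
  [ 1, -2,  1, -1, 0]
λ = 1: alg = 5, geom = 3

Step 1 — factor the characteristic polynomial to read off the algebraic multiplicities:
  χ_A(x) = (x - 1)^5

Step 2 — compute geometric multiplicities via the rank-nullity identity g(λ) = n − rank(A − λI):
  rank(A − (1)·I) = 2, so dim ker(A − (1)·I) = n − 2 = 3

Summary:
  λ = 1: algebraic multiplicity = 5, geometric multiplicity = 3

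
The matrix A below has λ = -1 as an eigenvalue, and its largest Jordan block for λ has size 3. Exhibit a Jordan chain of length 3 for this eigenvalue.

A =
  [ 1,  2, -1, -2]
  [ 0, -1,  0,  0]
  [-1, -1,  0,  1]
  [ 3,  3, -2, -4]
A Jordan chain for λ = -1 of length 3:
v_1 = (-1, 0, 0, -1)ᵀ
v_2 = (2, 0, -1, 3)ᵀ
v_3 = (1, 0, 0, 0)ᵀ

Let N = A − (-1)·I. We want v_3 with N^3 v_3 = 0 but N^2 v_3 ≠ 0; then v_{j-1} := N · v_j for j = 3, …, 2.

Pick v_3 = (1, 0, 0, 0)ᵀ.
Then v_2 = N · v_3 = (2, 0, -1, 3)ᵀ.
Then v_1 = N · v_2 = (-1, 0, 0, -1)ᵀ.

Sanity check: (A − (-1)·I) v_1 = (0, 0, 0, 0)ᵀ = 0. ✓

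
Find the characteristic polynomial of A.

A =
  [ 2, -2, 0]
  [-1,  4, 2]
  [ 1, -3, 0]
x^3 - 6*x^2 + 12*x - 8

Expanding det(x·I − A) (e.g. by cofactor expansion or by noting that A is similar to its Jordan form J, which has the same characteristic polynomial as A) gives
  χ_A(x) = x^3 - 6*x^2 + 12*x - 8
which factors as (x - 2)^3. The eigenvalues (with algebraic multiplicities) are λ = 2 with multiplicity 3.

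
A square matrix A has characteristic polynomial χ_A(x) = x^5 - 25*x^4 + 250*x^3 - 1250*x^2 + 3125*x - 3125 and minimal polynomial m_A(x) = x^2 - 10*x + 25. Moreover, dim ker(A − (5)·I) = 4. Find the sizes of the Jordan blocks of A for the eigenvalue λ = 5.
Block sizes for λ = 5: [2, 1, 1, 1]

Step 1 — from the characteristic polynomial, algebraic multiplicity of λ = 5 is 5. From dim ker(A − (5)·I) = 4, there are exactly 4 Jordan blocks for λ = 5.
Step 2 — from the minimal polynomial, the factor (x − 5)^2 tells us the largest block for λ = 5 has size 2.
Step 3 — with total size 5, 4 blocks, and largest block 2, the block sizes (in nonincreasing order) are [2, 1, 1, 1].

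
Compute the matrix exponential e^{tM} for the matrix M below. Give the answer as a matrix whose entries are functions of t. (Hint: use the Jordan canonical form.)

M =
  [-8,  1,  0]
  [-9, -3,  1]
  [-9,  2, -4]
e^{tM} =
  [-3*t*exp(-5*t) + exp(-5*t), -t^2*exp(-5*t)/2 + t*exp(-5*t), t^2*exp(-5*t)/2]
  [-9*t*exp(-5*t), -3*t^2*exp(-5*t)/2 + 2*t*exp(-5*t) + exp(-5*t), 3*t^2*exp(-5*t)/2 + t*exp(-5*t)]
  [-9*t*exp(-5*t), -3*t^2*exp(-5*t)/2 + 2*t*exp(-5*t), 3*t^2*exp(-5*t)/2 + t*exp(-5*t) + exp(-5*t)]

Strategy: write M = P · J · P⁻¹ where J is a Jordan canonical form, so e^{tM} = P · e^{tJ} · P⁻¹, and e^{tJ} can be computed block-by-block.

M has Jordan form
J =
  [-5,  1,  0]
  [ 0, -5,  1]
  [ 0,  0, -5]
(up to reordering of blocks).

Per-block formulas:
  For a 3×3 Jordan block J_3(-5): exp(t · J_3(-5)) = e^(-5t)·(I + t·N + (t^2/2)·N^2), where N is the 3×3 nilpotent shift.

After assembling e^{tJ} and conjugating by P, we get:

e^{tM} =
  [-3*t*exp(-5*t) + exp(-5*t), -t^2*exp(-5*t)/2 + t*exp(-5*t), t^2*exp(-5*t)/2]
  [-9*t*exp(-5*t), -3*t^2*exp(-5*t)/2 + 2*t*exp(-5*t) + exp(-5*t), 3*t^2*exp(-5*t)/2 + t*exp(-5*t)]
  [-9*t*exp(-5*t), -3*t^2*exp(-5*t)/2 + 2*t*exp(-5*t), 3*t^2*exp(-5*t)/2 + t*exp(-5*t) + exp(-5*t)]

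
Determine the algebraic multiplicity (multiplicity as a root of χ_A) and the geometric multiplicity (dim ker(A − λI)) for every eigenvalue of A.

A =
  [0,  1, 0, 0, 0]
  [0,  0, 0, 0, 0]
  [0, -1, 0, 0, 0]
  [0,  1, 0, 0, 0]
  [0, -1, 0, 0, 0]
λ = 0: alg = 5, geom = 4

Step 1 — factor the characteristic polynomial to read off the algebraic multiplicities:
  χ_A(x) = x^5

Step 2 — compute geometric multiplicities via the rank-nullity identity g(λ) = n − rank(A − λI):
  rank(A − (0)·I) = 1, so dim ker(A − (0)·I) = n − 1 = 4

Summary:
  λ = 0: algebraic multiplicity = 5, geometric multiplicity = 4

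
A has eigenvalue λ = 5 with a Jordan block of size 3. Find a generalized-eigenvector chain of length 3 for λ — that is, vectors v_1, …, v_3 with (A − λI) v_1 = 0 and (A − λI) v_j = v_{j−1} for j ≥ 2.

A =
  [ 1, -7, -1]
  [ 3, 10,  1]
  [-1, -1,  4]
A Jordan chain for λ = 5 of length 3:
v_1 = (-4, 2, 2)ᵀ
v_2 = (-4, 3, -1)ᵀ
v_3 = (1, 0, 0)ᵀ

Let N = A − (5)·I. We want v_3 with N^3 v_3 = 0 but N^2 v_3 ≠ 0; then v_{j-1} := N · v_j for j = 3, …, 2.

Pick v_3 = (1, 0, 0)ᵀ.
Then v_2 = N · v_3 = (-4, 3, -1)ᵀ.
Then v_1 = N · v_2 = (-4, 2, 2)ᵀ.

Sanity check: (A − (5)·I) v_1 = (0, 0, 0)ᵀ = 0. ✓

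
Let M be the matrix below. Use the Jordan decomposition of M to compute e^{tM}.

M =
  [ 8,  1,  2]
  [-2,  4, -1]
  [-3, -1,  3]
e^{tM} =
  [t^2*exp(5*t)/2 + 3*t*exp(5*t) + exp(5*t), t*exp(5*t), t^2*exp(5*t)/2 + 2*t*exp(5*t)]
  [-t^2*exp(5*t)/2 - 2*t*exp(5*t), -t*exp(5*t) + exp(5*t), -t^2*exp(5*t)/2 - t*exp(5*t)]
  [-t^2*exp(5*t)/2 - 3*t*exp(5*t), -t*exp(5*t), -t^2*exp(5*t)/2 - 2*t*exp(5*t) + exp(5*t)]

Strategy: write M = P · J · P⁻¹ where J is a Jordan canonical form, so e^{tM} = P · e^{tJ} · P⁻¹, and e^{tJ} can be computed block-by-block.

M has Jordan form
J =
  [5, 1, 0]
  [0, 5, 1]
  [0, 0, 5]
(up to reordering of blocks).

Per-block formulas:
  For a 3×3 Jordan block J_3(5): exp(t · J_3(5)) = e^(5t)·(I + t·N + (t^2/2)·N^2), where N is the 3×3 nilpotent shift.

After assembling e^{tJ} and conjugating by P, we get:

e^{tM} =
  [t^2*exp(5*t)/2 + 3*t*exp(5*t) + exp(5*t), t*exp(5*t), t^2*exp(5*t)/2 + 2*t*exp(5*t)]
  [-t^2*exp(5*t)/2 - 2*t*exp(5*t), -t*exp(5*t) + exp(5*t), -t^2*exp(5*t)/2 - t*exp(5*t)]
  [-t^2*exp(5*t)/2 - 3*t*exp(5*t), -t*exp(5*t), -t^2*exp(5*t)/2 - 2*t*exp(5*t) + exp(5*t)]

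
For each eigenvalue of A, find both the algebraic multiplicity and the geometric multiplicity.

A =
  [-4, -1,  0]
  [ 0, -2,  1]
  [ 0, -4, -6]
λ = -4: alg = 3, geom = 1

Step 1 — factor the characteristic polynomial to read off the algebraic multiplicities:
  χ_A(x) = (x + 4)^3

Step 2 — compute geometric multiplicities via the rank-nullity identity g(λ) = n − rank(A − λI):
  rank(A − (-4)·I) = 2, so dim ker(A − (-4)·I) = n − 2 = 1

Summary:
  λ = -4: algebraic multiplicity = 3, geometric multiplicity = 1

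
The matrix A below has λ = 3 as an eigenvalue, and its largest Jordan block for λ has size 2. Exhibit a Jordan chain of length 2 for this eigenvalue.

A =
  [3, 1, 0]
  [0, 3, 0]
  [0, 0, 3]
A Jordan chain for λ = 3 of length 2:
v_1 = (1, 0, 0)ᵀ
v_2 = (0, 1, 0)ᵀ

Let N = A − (3)·I. We want v_2 with N^2 v_2 = 0 but N^1 v_2 ≠ 0; then v_{j-1} := N · v_j for j = 2, …, 2.

Pick v_2 = (0, 1, 0)ᵀ.
Then v_1 = N · v_2 = (1, 0, 0)ᵀ.

Sanity check: (A − (3)·I) v_1 = (0, 0, 0)ᵀ = 0. ✓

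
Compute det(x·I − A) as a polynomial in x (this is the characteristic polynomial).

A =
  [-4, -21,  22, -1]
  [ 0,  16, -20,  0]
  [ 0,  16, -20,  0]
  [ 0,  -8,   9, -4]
x^4 + 12*x^3 + 48*x^2 + 64*x

Expanding det(x·I − A) (e.g. by cofactor expansion or by noting that A is similar to its Jordan form J, which has the same characteristic polynomial as A) gives
  χ_A(x) = x^4 + 12*x^3 + 48*x^2 + 64*x
which factors as x*(x + 4)^3. The eigenvalues (with algebraic multiplicities) are λ = -4 with multiplicity 3, λ = 0 with multiplicity 1.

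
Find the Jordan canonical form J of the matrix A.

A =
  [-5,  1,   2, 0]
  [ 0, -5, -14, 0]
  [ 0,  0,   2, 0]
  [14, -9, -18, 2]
J_2(-5) ⊕ J_1(2) ⊕ J_1(2)

The characteristic polynomial is
  det(x·I − A) = x^4 + 6*x^3 - 11*x^2 - 60*x + 100 = (x - 2)^2*(x + 5)^2

Eigenvalues and multiplicities (the geometric multiplicity of λ is n − rank(A − λI), which equals the number of Jordan blocks for λ):
  λ = -5: algebraic multiplicity = 2, geometric multiplicity = 1
  λ = 2: algebraic multiplicity = 2, geometric multiplicity = 2

Determining the block sizes for each eigenvalue:
  λ = -5: one block (gm = 1), so the single block has size am = 2 → block sizes [2]
  λ = 2: gm = am = 2, so every block has size 1 → block sizes [1, 1]

Assembling the blocks gives a Jordan form
J =
  [-5,  1, 0, 0]
  [ 0, -5, 0, 0]
  [ 0,  0, 2, 0]
  [ 0,  0, 0, 2]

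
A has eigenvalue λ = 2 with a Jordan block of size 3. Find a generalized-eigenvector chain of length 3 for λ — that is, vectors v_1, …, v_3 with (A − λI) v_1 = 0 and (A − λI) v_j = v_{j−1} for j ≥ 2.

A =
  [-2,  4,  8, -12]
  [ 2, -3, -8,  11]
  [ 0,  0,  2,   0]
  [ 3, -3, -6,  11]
A Jordan chain for λ = 2 of length 3:
v_1 = (-12, 15, 0, 9)ᵀ
v_2 = (-4, 2, 0, 3)ᵀ
v_3 = (1, 0, 0, 0)ᵀ

Let N = A − (2)·I. We want v_3 with N^3 v_3 = 0 but N^2 v_3 ≠ 0; then v_{j-1} := N · v_j for j = 3, …, 2.

Pick v_3 = (1, 0, 0, 0)ᵀ.
Then v_2 = N · v_3 = (-4, 2, 0, 3)ᵀ.
Then v_1 = N · v_2 = (-12, 15, 0, 9)ᵀ.

Sanity check: (A − (2)·I) v_1 = (0, 0, 0, 0)ᵀ = 0. ✓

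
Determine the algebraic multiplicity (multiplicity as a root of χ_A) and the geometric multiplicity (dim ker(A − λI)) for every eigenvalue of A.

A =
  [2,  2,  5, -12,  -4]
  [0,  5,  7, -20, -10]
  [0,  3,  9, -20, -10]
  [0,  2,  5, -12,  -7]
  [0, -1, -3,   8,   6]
λ = 2: alg = 5, geom = 2

Step 1 — factor the characteristic polynomial to read off the algebraic multiplicities:
  χ_A(x) = (x - 2)^5

Step 2 — compute geometric multiplicities via the rank-nullity identity g(λ) = n − rank(A − λI):
  rank(A − (2)·I) = 3, so dim ker(A − (2)·I) = n − 3 = 2

Summary:
  λ = 2: algebraic multiplicity = 5, geometric multiplicity = 2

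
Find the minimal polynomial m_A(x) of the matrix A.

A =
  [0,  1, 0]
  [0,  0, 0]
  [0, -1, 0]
x^2

The characteristic polynomial is χ_A(x) = x^3, so the eigenvalues are known. The minimal polynomial is
  m_A(x) = Π_λ (x − λ)^{k_λ}
where k_λ is the size of the *largest* Jordan block for λ (equivalently, the smallest k with (A − λI)^k v = 0 for every generalised eigenvector v of λ).

  λ = 0: largest Jordan block has size 2, contributing (x − 0)^2

So m_A(x) = x^2 = x^2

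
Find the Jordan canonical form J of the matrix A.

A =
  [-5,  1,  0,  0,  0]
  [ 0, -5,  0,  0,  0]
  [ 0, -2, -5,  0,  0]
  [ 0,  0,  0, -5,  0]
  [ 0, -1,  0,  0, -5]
J_2(-5) ⊕ J_1(-5) ⊕ J_1(-5) ⊕ J_1(-5)

The characteristic polynomial is
  det(x·I − A) = x^5 + 25*x^4 + 250*x^3 + 1250*x^2 + 3125*x + 3125 = (x + 5)^5

Eigenvalues and multiplicities (the geometric multiplicity of λ is n − rank(A − λI), which equals the number of Jordan blocks for λ):
  λ = -5: algebraic multiplicity = 5, geometric multiplicity = 4

Determining the block sizes for each eigenvalue:
  λ = -5: 4 blocks summing to 5 forces exactly one block of size 2 and the rest size 1 → block sizes [2, 1, 1, 1]

Assembling the blocks gives a Jordan form
J =
  [-5,  1,  0,  0,  0]
  [ 0, -5,  0,  0,  0]
  [ 0,  0, -5,  0,  0]
  [ 0,  0,  0, -5,  0]
  [ 0,  0,  0,  0, -5]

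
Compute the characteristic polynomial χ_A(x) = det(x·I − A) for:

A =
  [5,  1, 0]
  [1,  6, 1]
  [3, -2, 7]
x^3 - 18*x^2 + 108*x - 216

Expanding det(x·I − A) (e.g. by cofactor expansion or by noting that A is similar to its Jordan form J, which has the same characteristic polynomial as A) gives
  χ_A(x) = x^3 - 18*x^2 + 108*x - 216
which factors as (x - 6)^3. The eigenvalues (with algebraic multiplicities) are λ = 6 with multiplicity 3.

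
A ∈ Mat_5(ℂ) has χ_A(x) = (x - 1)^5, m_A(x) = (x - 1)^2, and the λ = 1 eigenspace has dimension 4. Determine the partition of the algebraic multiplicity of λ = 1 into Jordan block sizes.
Block sizes for λ = 1: [2, 1, 1, 1]

Step 1 — from the characteristic polynomial, algebraic multiplicity of λ = 1 is 5. From dim ker(A − (1)·I) = 4, there are exactly 4 Jordan blocks for λ = 1.
Step 2 — from the minimal polynomial, the factor (x − 1)^2 tells us the largest block for λ = 1 has size 2.
Step 3 — with total size 5, 4 blocks, and largest block 2, the block sizes (in nonincreasing order) are [2, 1, 1, 1].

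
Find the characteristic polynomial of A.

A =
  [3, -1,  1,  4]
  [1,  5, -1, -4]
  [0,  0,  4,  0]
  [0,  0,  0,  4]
x^4 - 16*x^3 + 96*x^2 - 256*x + 256

Expanding det(x·I − A) (e.g. by cofactor expansion or by noting that A is similar to its Jordan form J, which has the same characteristic polynomial as A) gives
  χ_A(x) = x^4 - 16*x^3 + 96*x^2 - 256*x + 256
which factors as (x - 4)^4. The eigenvalues (with algebraic multiplicities) are λ = 4 with multiplicity 4.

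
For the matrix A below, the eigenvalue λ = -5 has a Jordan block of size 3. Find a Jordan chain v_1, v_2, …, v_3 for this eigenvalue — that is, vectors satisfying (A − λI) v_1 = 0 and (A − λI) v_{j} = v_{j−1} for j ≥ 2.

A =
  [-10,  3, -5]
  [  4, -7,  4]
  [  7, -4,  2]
A Jordan chain for λ = -5 of length 3:
v_1 = (2, 0, -2)ᵀ
v_2 = (-5, 4, 7)ᵀ
v_3 = (1, 0, 0)ᵀ

Let N = A − (-5)·I. We want v_3 with N^3 v_3 = 0 but N^2 v_3 ≠ 0; then v_{j-1} := N · v_j for j = 3, …, 2.

Pick v_3 = (1, 0, 0)ᵀ.
Then v_2 = N · v_3 = (-5, 4, 7)ᵀ.
Then v_1 = N · v_2 = (2, 0, -2)ᵀ.

Sanity check: (A − (-5)·I) v_1 = (0, 0, 0)ᵀ = 0. ✓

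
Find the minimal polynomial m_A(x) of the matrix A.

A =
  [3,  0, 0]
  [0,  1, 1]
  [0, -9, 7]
x^3 - 11*x^2 + 40*x - 48

The characteristic polynomial is χ_A(x) = (x - 4)^2*(x - 3), so the eigenvalues are known. The minimal polynomial is
  m_A(x) = Π_λ (x − λ)^{k_λ}
where k_λ is the size of the *largest* Jordan block for λ (equivalently, the smallest k with (A − λI)^k v = 0 for every generalised eigenvector v of λ).

  λ = 3: largest Jordan block has size 1, contributing (x − 3)
  λ = 4: largest Jordan block has size 2, contributing (x − 4)^2

So m_A(x) = (x - 4)^2*(x - 3) = x^3 - 11*x^2 + 40*x - 48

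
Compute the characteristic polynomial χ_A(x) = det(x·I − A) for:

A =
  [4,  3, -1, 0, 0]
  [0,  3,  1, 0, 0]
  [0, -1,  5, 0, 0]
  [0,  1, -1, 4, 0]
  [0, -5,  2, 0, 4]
x^5 - 20*x^4 + 160*x^3 - 640*x^2 + 1280*x - 1024

Expanding det(x·I − A) (e.g. by cofactor expansion or by noting that A is similar to its Jordan form J, which has the same characteristic polynomial as A) gives
  χ_A(x) = x^5 - 20*x^4 + 160*x^3 - 640*x^2 + 1280*x - 1024
which factors as (x - 4)^5. The eigenvalues (with algebraic multiplicities) are λ = 4 with multiplicity 5.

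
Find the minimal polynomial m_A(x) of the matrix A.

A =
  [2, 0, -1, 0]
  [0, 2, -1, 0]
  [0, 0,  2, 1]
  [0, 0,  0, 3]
x^3 - 7*x^2 + 16*x - 12

The characteristic polynomial is χ_A(x) = (x - 3)*(x - 2)^3, so the eigenvalues are known. The minimal polynomial is
  m_A(x) = Π_λ (x − λ)^{k_λ}
where k_λ is the size of the *largest* Jordan block for λ (equivalently, the smallest k with (A − λI)^k v = 0 for every generalised eigenvector v of λ).

  λ = 2: largest Jordan block has size 2, contributing (x − 2)^2
  λ = 3: largest Jordan block has size 1, contributing (x − 3)

So m_A(x) = (x - 3)*(x - 2)^2 = x^3 - 7*x^2 + 16*x - 12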